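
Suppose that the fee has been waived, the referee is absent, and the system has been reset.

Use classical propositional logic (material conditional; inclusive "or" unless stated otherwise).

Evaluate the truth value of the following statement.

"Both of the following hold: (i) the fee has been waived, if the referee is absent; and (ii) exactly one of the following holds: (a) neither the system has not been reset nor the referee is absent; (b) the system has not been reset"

false

Let Q = "the referee is present" (F), P = "the fee has been waived" (T), R = "the system has been reset" (T).
Formalization: (¬Q → P) ∧ ((¬R ↓ ¬Q) ⊕ ¬R)

¬Q = ¬F = T
¬Q → P = T → T = T
¬R = ¬T = F
¬Q = ¬F = T
¬R ↓ ¬Q = F ↓ T = F
¬R = ¬T = F
(¬R ↓ ¬Q) ⊕ ¬R = F ⊕ F = F
(¬Q → P) ∧ ((¬R ↓ ¬Q) ⊕ ¬R) = T ∧ F = F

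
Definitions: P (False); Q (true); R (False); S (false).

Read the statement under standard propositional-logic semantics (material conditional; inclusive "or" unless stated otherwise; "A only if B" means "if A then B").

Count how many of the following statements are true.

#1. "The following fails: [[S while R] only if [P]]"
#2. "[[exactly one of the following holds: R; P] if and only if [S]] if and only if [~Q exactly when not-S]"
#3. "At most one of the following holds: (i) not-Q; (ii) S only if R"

1

#1: Parsed as not ((S and R) -> P)

S and R = False and False = False
(S and R) -> P = False -> False = True
not ((S and R) -> P) = not True = False
Thus #1 is false.

#2: Parsed as ((R xor P) iff S) iff (not Q iff not S)

R xor P = False xor False = False
(R xor P) iff S = False iff False = True
not Q = not True = False
not S = not False = True
not Q iff not S = False iff True = False
((R xor P) iff S) iff (not Q iff not S) = True iff False = False
So #2 is false.

#3: In symbols: not Q nand (S -> R)

not Q = not True = False
S -> R = False -> False = True
not Q nand (S -> R) = False nand True = True
So #3 is true.

True statements: 1 (#3).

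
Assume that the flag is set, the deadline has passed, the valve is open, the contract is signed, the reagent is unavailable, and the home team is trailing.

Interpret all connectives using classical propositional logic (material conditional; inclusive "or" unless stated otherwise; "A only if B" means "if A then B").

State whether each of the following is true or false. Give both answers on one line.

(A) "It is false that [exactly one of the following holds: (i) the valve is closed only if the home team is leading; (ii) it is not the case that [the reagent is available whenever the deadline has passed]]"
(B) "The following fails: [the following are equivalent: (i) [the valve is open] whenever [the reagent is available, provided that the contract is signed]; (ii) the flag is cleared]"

Let G = "the valve is open" (T), L = "the home team is leading" (F), V = "the deadline has passed" (T), U = "the reagent is available" (F), K = "the contract is signed" (T), R = "the flag is set" (T).

(A): This is ¬((¬G → L) ⊕ ¬(V → U)).

¬G = ¬T = F
¬G → L = F → F = T
V → U = T → F = F
¬(V → U) = ¬F = T
(¬G → L) ⊕ ¬(V → U) = T ⊕ T = F
¬((¬G → L) ⊕ ¬(V → U)) = ¬F = T
Hence (A) is true.

(B): In symbols: ¬(((K → U) → G) ↔ ¬R)

K → U = T → F = F
(K → U) → G = F → T = T
¬R = ¬T = F
((K → U) → G) ↔ ¬R = T ↔ F = F
¬(((K → U) → G) ↔ ¬R) = ¬F = T
So (B) is true.

(A) True; (B) True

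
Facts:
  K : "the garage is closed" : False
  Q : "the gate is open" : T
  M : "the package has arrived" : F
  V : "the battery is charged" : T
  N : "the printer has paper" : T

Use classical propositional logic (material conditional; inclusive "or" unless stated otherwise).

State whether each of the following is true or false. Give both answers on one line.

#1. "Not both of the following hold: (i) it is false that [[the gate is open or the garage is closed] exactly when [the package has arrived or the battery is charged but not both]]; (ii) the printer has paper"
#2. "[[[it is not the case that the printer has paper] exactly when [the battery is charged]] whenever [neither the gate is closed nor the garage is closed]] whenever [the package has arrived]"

#1: In symbols: not ((Q or K) iff (M xor V)) nand N

Q or K = True or False = True
M xor V = False xor True = True
(Q or K) iff (M xor V) = True iff True = True
not ((Q or K) iff (M xor V)) = not True = False
not ((Q or K) iff (M xor V)) nand N = False nand True = True
Hence #1 is true.

#2: In symbols: M -> ((not Q nor K) -> (not N iff V))

not Q = not True = False
not Q nor K = False nor False = True
not N = not True = False
not N iff V = False iff True = False
(not Q nor K) -> (not N iff V) = True -> False = False
M -> ((not Q nor K) -> (not N iff V)) = False -> False = True
Thus #2 is true.

#1 true, #2 true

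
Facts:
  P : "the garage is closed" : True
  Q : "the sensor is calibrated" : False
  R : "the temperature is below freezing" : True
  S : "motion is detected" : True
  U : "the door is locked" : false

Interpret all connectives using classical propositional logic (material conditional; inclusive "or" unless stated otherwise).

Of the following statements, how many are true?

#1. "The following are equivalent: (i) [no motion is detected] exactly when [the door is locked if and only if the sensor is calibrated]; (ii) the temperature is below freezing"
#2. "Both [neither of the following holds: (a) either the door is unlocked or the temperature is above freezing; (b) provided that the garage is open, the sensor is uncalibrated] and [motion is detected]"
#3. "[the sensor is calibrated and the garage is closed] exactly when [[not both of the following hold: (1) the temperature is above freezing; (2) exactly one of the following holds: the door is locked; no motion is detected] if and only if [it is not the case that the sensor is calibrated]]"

0

#1: In symbols: (¬S ↔ (U ↔ Q)) ↔ R

¬S = ¬T = F
U ↔ Q = F ↔ F = T
¬S ↔ (U ↔ Q) = F ↔ T = F
(¬S ↔ (U ↔ Q)) ↔ R = F ↔ T = F
Thus #1 is false.

#2: Formalization: ((¬U ∨ ¬R) ↓ (¬P → ¬Q)) ∧ S

¬U = ¬F = T
¬R = ¬T = F
¬U ∨ ¬R = T ∨ F = T
¬P = ¬T = F
¬Q = ¬F = T
¬P → ¬Q = F → T = T
(¬U ∨ ¬R) ↓ (¬P → ¬Q) = T ↓ T = F
((¬U ∨ ¬R) ↓ (¬P → ¬Q)) ∧ S = F ∧ T = F
So #2 is false.

#3: This is (Q ∧ P) ↔ ((¬R ↑ (U ⊕ ¬S)) ↔ ¬Q).

Q ∧ P = F ∧ T = F
¬R = ¬T = F
¬S = ¬T = F
U ⊕ ¬S = F ⊕ F = F
¬R ↑ (U ⊕ ¬S) = F ↑ F = T
¬Q = ¬F = T
(¬R ↑ (U ⊕ ¬S)) ↔ ¬Q = T ↔ T = T
(Q ∧ P) ↔ ((¬R ↑ (U ⊕ ¬S)) ↔ ¬Q) = F ↔ T = F
Hence #3 is false.

0 of the 3 statements are true (none).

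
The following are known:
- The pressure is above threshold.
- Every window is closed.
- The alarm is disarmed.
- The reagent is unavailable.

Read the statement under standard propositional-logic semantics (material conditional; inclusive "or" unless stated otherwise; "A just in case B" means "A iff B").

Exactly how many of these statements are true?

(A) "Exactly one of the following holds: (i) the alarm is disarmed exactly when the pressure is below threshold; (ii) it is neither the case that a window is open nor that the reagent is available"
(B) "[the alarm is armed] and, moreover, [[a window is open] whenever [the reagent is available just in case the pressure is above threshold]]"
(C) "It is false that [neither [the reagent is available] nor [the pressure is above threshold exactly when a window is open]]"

1

Let L = "the alarm is armed" (F), D = "the pressure is above threshold" (T), Q = "a window is open" (F), U = "the reagent is available" (F).

(A): Parsed as (¬L ↔ ¬D) ⊕ (Q ↓ U)

¬L = ¬F = T
¬D = ¬T = F
¬L ↔ ¬D = T ↔ F = F
Q ↓ U = F ↓ F = T
(¬L ↔ ¬D) ⊕ (Q ↓ U) = F ⊕ T = T
So (A) is true.

(B): In symbols: L ∧ ((U ↔ D) → Q)

U ↔ D = F ↔ T = F
(U ↔ D) → Q = F → F = T
L ∧ ((U ↔ D) → Q) = F ∧ T = F
So (B) is false.

(C): Parsed as ¬(U ↓ (D ↔ Q))

D ↔ Q = T ↔ F = F
U ↓ (D ↔ Q) = F ↓ F = T
¬(U ↓ (D ↔ Q)) = ¬T = F
Hence (C) is false.

1 of the 3 statements is true.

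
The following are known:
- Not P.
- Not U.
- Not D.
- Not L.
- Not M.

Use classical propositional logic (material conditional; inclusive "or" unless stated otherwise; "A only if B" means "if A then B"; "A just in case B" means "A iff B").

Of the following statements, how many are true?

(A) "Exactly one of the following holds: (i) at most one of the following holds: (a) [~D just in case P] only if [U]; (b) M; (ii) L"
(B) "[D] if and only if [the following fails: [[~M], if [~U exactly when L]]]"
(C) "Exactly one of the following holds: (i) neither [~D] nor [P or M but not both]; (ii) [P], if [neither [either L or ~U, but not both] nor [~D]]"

(A): Formalization: (((¬D ↔ P) → U) ↑ M) ⊕ L

¬D = ¬F = T
¬D ↔ P = T ↔ F = F
(¬D ↔ P) → U = F → F = T
((¬D ↔ P) → U) ↑ M = T ↑ F = T
(((¬D ↔ P) → U) ↑ M) ⊕ L = T ⊕ F = T
So (A) is true.

(B): Parsed as D ↔ ¬((¬U ↔ L) → ¬M)

¬U = ¬F = T
¬U ↔ L = T ↔ F = F
¬M = ¬F = T
(¬U ↔ L) → ¬M = F → T = T
¬((¬U ↔ L) → ¬M) = ¬T = F
D ↔ ¬((¬U ↔ L) → ¬M) = F ↔ F = T
Thus (B) is true.

(C): This is (¬D ↓ (P ⊕ M)) ⊕ (((L ⊕ ¬U) ↓ ¬D) → P).

¬D = ¬F = T
P ⊕ M = F ⊕ F = F
¬D ↓ (P ⊕ M) = T ↓ F = F
¬U = ¬F = T
L ⊕ ¬U = F ⊕ T = T
¬D = ¬F = T
(L ⊕ ¬U) ↓ ¬D = T ↓ T = F
((L ⊕ ¬U) ↓ ¬D) → P = F → F = T
(¬D ↓ (P ⊕ M)) ⊕ (((L ⊕ ¬U) ↓ ¬D) → P) = F ⊕ T = T
Hence (C) is true.

True statements: 3 ((A), (B), (C)).

3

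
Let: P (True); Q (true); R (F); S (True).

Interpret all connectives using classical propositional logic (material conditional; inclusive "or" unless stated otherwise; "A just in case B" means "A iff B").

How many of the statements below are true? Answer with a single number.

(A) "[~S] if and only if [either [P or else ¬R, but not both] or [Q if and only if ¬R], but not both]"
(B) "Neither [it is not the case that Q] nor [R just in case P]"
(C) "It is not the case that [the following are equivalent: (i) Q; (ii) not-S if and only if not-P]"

1

(A): In symbols: not S iff ((P xor not R) xor (Q iff not R))

not S = not True = False
not R = not False = True
P xor not R = True xor True = False
not R = not False = True
Q iff not R = True iff True = True
(P xor not R) xor (Q iff not R) = False xor True = True
not S iff ((P xor not R) xor (Q iff not R)) = False iff True = False
Thus (A) is false.

(B): In symbols: not Q nor (R iff P)

not Q = not True = False
R iff P = False iff True = False
not Q nor (R iff P) = False nor False = True
So (B) is true.

(C): This is not (Q iff (not S iff not P)).

not S = not True = False
not P = not True = False
not S iff not P = False iff False = True
Q iff (not S iff not P) = True iff True = True
not (Q iff (not S iff not P)) = not True = False
Thus (C) is false.

Count: 1.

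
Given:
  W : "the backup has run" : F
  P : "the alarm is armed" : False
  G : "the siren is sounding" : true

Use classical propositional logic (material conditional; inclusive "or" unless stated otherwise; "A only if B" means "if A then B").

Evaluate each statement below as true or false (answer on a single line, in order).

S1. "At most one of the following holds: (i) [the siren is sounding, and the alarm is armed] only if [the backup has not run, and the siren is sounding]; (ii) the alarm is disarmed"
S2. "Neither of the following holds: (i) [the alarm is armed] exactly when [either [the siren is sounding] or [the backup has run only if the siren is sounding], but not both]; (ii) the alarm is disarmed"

S1 False, S2 False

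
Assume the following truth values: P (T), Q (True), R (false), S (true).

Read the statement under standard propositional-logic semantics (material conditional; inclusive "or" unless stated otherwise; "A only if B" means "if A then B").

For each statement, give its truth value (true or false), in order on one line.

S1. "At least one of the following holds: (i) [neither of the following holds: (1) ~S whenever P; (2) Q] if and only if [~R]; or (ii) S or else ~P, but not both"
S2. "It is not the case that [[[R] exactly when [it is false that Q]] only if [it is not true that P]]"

S1 True; S2 True

S1: Parsed as (((P -> ~S) nor Q) <-> ~R) | (S xor ~P)

~S = ~T = F
P -> ~S = T -> F = F
(P -> ~S) nor Q = F nor T = F
~R = ~F = T
((P -> ~S) nor Q) <-> ~R = F <-> T = F
~P = ~T = F
S xor ~P = T xor F = T
(((P -> ~S) nor Q) <-> ~R) | (S xor ~P) = F | T = T
So S1 is true.

S2: In symbols: ~((R <-> ~Q) -> ~P)

~Q = ~T = F
R <-> ~Q = F <-> F = T
~P = ~T = F
(R <-> ~Q) -> ~P = T -> F = F
~((R <-> ~Q) -> ~P) = ~F = T
Thus S2 is true.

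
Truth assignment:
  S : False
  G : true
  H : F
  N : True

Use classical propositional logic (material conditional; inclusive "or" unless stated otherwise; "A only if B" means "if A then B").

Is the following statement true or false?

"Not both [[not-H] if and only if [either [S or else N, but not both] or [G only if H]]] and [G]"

Values: H=False, S=False, N=True, G=True.
Formalization: (not H iff ((S xor N) or (G -> H))) nand G

not H = not False = True
S xor N = False xor True = True
G -> H = True -> False = False
(S xor N) or (G -> H) = True or False = True
not H iff ((S xor N) or (G -> H)) = True iff True = True
(not H iff ((S xor N) or (G -> H))) nand G = True nand True = False

The statement is false.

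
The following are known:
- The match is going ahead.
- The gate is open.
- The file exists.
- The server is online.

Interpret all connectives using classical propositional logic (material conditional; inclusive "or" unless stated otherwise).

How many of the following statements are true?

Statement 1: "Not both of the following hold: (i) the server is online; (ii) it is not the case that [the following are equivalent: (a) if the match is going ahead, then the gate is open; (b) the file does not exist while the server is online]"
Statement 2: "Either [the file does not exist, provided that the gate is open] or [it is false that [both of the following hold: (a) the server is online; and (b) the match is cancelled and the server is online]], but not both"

1

Let V = "the server is online" (True), H = "the match is cancelled" (False), S = "the gate is open" (True), D = "the file exists" (True).

Statement 1: Formalization: V nand not ((not H -> S) iff (not D and V))

not H = not False = True
not H -> S = True -> True = True
not D = not True = False
not D and V = False and True = False
(not H -> S) iff (not D and V) = True iff False = False
not ((not H -> S) iff (not D and V)) = not False = True
V nand not ((not H -> S) iff (not D and V)) = True nand True = False
Thus Statement 1 is false.

Statement 2: Parsed as (S -> not D) xor not (V and (H and V))

not D = not True = False
S -> not D = True -> False = False
H and V = False and True = False
V and (H and V) = True and False = False
not (V and (H and V)) = not False = True
(S -> not D) xor not (V and (H and V)) = False xor True = True
So Statement 2 is true.

1 of the 2 statements is true.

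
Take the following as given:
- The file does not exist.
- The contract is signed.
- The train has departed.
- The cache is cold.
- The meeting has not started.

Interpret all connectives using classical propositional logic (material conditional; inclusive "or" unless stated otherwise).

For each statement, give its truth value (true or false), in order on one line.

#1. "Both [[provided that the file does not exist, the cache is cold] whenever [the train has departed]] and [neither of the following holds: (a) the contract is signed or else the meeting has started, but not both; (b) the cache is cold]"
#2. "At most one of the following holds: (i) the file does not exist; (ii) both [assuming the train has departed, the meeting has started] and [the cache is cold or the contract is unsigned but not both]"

#1 F; #2 T

Let R = "the train has departed" (T), P = "the file exists" (F), S = "the cache is warm" (F), Q = "the contract is signed" (T), U = "the meeting has started" (F).

#1: In symbols: (R → (¬P → ¬S)) ∧ ((Q ⊕ U) ↓ ¬S)

¬P = ¬F = T
¬S = ¬F = T
¬P → ¬S = T → T = T
R → (¬P → ¬S) = T → T = T
Q ⊕ U = T ⊕ F = T
¬S = ¬F = T
(Q ⊕ U) ↓ ¬S = T ↓ T = F
(R → (¬P → ¬S)) ∧ ((Q ⊕ U) ↓ ¬S) = T ∧ F = F
So #1 is false.

#2: Parsed as ¬P ↑ ((R → U) ∧ (¬S ⊕ ¬Q))

¬P = ¬F = T
R → U = T → F = F
¬S = ¬F = T
¬Q = ¬T = F
¬S ⊕ ¬Q = T ⊕ F = T
(R → U) ∧ (¬S ⊕ ¬Q) = F ∧ T = F
¬P ↑ ((R → U) ∧ (¬S ⊕ ¬Q)) = T ↑ F = T
Thus #2 is true.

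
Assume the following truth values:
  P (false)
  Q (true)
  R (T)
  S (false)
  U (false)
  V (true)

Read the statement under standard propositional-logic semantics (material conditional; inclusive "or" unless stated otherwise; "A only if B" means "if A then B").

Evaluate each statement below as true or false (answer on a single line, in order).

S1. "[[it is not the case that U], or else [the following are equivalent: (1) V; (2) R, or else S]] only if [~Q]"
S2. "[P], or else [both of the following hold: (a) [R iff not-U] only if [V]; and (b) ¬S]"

S1 false; S2 true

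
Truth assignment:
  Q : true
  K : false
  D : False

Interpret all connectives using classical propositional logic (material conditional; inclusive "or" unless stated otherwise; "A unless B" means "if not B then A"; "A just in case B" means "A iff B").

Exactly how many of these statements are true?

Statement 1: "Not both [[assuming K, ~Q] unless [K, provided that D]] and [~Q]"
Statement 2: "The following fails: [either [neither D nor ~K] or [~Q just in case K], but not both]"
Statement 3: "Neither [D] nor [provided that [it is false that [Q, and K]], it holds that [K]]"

2

Statement 1: Parsed as ((K -> ~Q) | (D -> K)) nand ~Q

~Q = ~T = F
K -> ~Q = F -> F = T
D -> K = F -> F = T
(K -> ~Q) | (D -> K) = T | T = T
~Q = ~T = F
((K -> ~Q) | (D -> K)) nand ~Q = T nand F = T
Thus Statement 1 is true.

Statement 2: This is ~((D nor ~K) xor (~Q <-> K)).

~K = ~F = T
D nor ~K = F nor T = F
~Q = ~T = F
~Q <-> K = F <-> F = T
(D nor ~K) xor (~Q <-> K) = F xor T = T
~((D nor ~K) xor (~Q <-> K)) = ~T = F
So Statement 2 is false.

Statement 3: In symbols: D nor (~(Q & K) -> K)

Q & K = T & F = F
~(Q & K) = ~F = T
~(Q & K) -> K = T -> F = F
D nor (~(Q & K) -> K) = F nor F = T
Thus Statement 3 is true.

Count: 2.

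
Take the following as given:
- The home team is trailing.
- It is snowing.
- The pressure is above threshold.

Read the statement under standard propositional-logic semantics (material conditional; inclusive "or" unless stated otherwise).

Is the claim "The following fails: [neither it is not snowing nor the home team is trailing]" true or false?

Let S = "it is snowing" (True), L = "the home team is leading" (False).
In symbols: not (not S nor not L)

not S = not True = False
not L = not False = True
not S nor not L = False nor True = False
not (not S nor not L) = not False = True

True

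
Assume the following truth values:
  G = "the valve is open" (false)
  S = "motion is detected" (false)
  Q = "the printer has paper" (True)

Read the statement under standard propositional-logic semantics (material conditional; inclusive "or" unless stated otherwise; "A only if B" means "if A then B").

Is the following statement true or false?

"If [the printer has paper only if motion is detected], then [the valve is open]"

true

In symbols: (Q -> S) -> G

Q -> S = T -> F = F
(Q -> S) -> G = F -> F = T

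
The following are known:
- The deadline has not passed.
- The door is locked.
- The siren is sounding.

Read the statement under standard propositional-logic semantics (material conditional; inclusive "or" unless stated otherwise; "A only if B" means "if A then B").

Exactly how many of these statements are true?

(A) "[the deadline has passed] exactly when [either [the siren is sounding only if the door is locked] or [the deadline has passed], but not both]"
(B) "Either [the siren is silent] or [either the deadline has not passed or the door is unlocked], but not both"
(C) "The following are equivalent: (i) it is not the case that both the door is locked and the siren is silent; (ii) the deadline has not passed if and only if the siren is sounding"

2

Let M = "the deadline has passed" (F), D = "the siren is sounding" (T), H = "the door is locked" (T).

(A): Formalization: M ↔ ((D → H) ⊕ M)

D → H = T → T = T
(D → H) ⊕ M = T ⊕ F = T
M ↔ ((D → H) ⊕ M) = F ↔ T = F
Hence (A) is false.

(B): Parsed as ¬D ⊕ (¬M ∨ ¬H)

¬D = ¬T = F
¬M = ¬F = T
¬H = ¬T = F
¬M ∨ ¬H = T ∨ F = T
¬D ⊕ (¬M ∨ ¬H) = F ⊕ T = T
Thus (B) is true.

(C): In symbols: (H ↑ ¬D) ↔ (¬M ↔ D)

¬D = ¬T = F
H ↑ ¬D = T ↑ F = T
¬M = ¬F = T
¬M ↔ D = T ↔ T = T
(H ↑ ¬D) ↔ (¬M ↔ D) = T ↔ T = T
Hence (C) is true.

2 of the 3 statements are true ((B), (C)).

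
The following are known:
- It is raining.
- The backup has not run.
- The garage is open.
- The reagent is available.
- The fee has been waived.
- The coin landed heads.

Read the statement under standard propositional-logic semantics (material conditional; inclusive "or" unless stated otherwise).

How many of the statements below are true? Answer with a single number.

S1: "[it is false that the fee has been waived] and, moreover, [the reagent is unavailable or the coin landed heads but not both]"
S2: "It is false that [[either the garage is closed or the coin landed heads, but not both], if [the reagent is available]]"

0

Let D = "the fee has been waived" (T), G = "the reagent is available" (T), N = "the coin landed heads" (T), P = "the garage is closed" (F).

S1: Parsed as ~D & (~G xor N)

~D = ~T = F
~G = ~T = F
~G xor N = F xor T = T
~D & (~G xor N) = F & T = F
Hence S1 is false.

S2: In symbols: ~(G -> (P xor N))

P xor N = F xor T = T
G -> (P xor N) = T -> T = T
~(G -> (P xor N)) = ~T = F
Thus S2 is false.

Count: 0.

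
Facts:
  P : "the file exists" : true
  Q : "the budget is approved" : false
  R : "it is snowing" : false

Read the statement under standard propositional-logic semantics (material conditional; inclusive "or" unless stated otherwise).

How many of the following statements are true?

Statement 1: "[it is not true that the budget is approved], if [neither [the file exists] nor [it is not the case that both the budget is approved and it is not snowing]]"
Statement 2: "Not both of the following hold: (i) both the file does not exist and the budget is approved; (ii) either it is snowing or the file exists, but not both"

Statement 1: Formalization: (P ↓ (Q ↑ ¬R)) → ¬Q

¬R = ¬F = T
Q ↑ ¬R = F ↑ T = T
P ↓ (Q ↑ ¬R) = T ↓ T = F
¬Q = ¬F = T
(P ↓ (Q ↑ ¬R)) → ¬Q = F → T = T
Hence Statement 1 is true.

Statement 2: Parsed as (¬P ∧ Q) ↑ (R ⊕ P)

¬P = ¬T = F
¬P ∧ Q = F ∧ F = F
R ⊕ P = F ⊕ T = T
(¬P ∧ Q) ↑ (R ⊕ P) = F ↑ T = T
Hence Statement 2 is true.

2 of the 2 statements are true (Statement 1, Statement 2).

2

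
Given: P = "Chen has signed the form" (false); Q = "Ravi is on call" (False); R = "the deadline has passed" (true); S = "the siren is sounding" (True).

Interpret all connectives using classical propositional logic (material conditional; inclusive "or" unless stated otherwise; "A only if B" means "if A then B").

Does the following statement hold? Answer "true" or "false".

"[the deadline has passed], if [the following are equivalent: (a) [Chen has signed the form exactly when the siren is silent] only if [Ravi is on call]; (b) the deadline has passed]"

The statement is true.

Values: P=F, S=T, Q=F, R=T.
This is (((P ↔ ¬S) → Q) ↔ R) → R.

¬S = ¬T = F
P ↔ ¬S = F ↔ F = T
(P ↔ ¬S) → Q = T → F = F
((P ↔ ¬S) → Q) ↔ R = F ↔ T = F
(((P ↔ ¬S) → Q) ↔ R) → R = F → T = T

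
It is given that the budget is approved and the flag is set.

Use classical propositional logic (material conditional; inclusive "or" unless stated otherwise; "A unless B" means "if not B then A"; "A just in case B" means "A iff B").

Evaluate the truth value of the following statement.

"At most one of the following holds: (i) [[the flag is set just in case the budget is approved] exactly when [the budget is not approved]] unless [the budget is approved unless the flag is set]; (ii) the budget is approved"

Let Q = "the flag is set" (T), P = "the budget is approved" (T).
Formalization: (((Q <-> P) <-> ~P) | (P | Q)) nand P

Q <-> P = T <-> T = T
~P = ~T = F
(Q <-> P) <-> ~P = T <-> F = F
P | Q = T | T = T
((Q <-> P) <-> ~P) | (P | Q) = F | T = T
(((Q <-> P) <-> ~P) | (P | Q)) nand P = T nand T = F

false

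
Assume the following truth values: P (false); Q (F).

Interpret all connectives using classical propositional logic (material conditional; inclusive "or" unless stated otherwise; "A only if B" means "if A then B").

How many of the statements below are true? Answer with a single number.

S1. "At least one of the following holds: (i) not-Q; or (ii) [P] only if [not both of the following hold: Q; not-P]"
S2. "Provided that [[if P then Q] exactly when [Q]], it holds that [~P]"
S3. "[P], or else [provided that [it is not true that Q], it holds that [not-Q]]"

S1: Parsed as ¬Q ∨ (P → (Q ↑ ¬P))

¬Q = ¬F = T
¬P = ¬F = T
Q ↑ ¬P = F ↑ T = T
P → (Q ↑ ¬P) = F → T = T
¬Q ∨ (P → (Q ↑ ¬P)) = T ∨ T = T
Hence S1 is true.

S2: Parsed as ((P → Q) ↔ Q) → ¬P

P → Q = F → F = T
(P → Q) ↔ Q = T ↔ F = F
¬P = ¬F = T
((P → Q) ↔ Q) → ¬P = F → T = T
Hence S2 is true.

S3: Formalization: P ∨ (¬Q → ¬Q)

¬Q = ¬F = T
¬Q = ¬F = T
¬Q → ¬Q = T → T = T
P ∨ (¬Q → ¬Q) = F ∨ T = T
Hence S3 is true.

Count: 3.

3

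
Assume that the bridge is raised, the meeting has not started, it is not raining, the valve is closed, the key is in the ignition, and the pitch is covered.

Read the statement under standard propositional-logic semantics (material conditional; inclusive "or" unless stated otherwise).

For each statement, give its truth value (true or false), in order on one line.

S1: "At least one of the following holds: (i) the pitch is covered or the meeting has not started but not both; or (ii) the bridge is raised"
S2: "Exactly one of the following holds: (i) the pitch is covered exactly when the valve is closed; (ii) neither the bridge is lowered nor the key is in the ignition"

Let V = "the pitch is covered" (T), Q = "the meeting has started" (F), P = "the bridge is raised" (T), S = "the valve is open" (F), U = "the key is in the ignition" (T).

S1: In symbols: (V xor ~Q) | P

~Q = ~F = T
V xor ~Q = T xor T = F
(V xor ~Q) | P = F | T = T
Hence S1 is true.

S2: This is (V <-> ~S) xor (~P nor U).

~S = ~F = T
V <-> ~S = T <-> T = T
~P = ~T = F
~P nor U = F nor T = F
(V <-> ~S) xor (~P nor U) = T xor F = T
So S2 is true.

S1 True, S2 True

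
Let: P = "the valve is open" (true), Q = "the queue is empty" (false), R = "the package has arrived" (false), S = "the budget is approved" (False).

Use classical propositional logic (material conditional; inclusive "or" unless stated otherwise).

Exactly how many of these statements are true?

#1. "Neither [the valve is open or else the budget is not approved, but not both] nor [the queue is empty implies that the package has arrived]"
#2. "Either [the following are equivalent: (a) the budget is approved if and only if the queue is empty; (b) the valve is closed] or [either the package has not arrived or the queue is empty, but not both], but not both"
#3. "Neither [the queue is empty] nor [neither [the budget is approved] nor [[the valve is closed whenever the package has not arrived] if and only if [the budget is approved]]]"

2

#1: Parsed as (P xor ~S) nor (Q -> R)

~S = ~F = T
P xor ~S = T xor T = F
Q -> R = F -> F = T
(P xor ~S) nor (Q -> R) = F nor T = F
Thus #1 is false.

#2: Parsed as ((S <-> Q) <-> ~P) xor (~R xor Q)

S <-> Q = F <-> F = T
~P = ~T = F
(S <-> Q) <-> ~P = T <-> F = F
~R = ~F = T
~R xor Q = T xor F = T
((S <-> Q) <-> ~P) xor (~R xor Q) = F xor T = T
Hence #2 is true.

#3: In symbols: Q nor (S nor ((~R -> ~P) <-> S))

~R = ~F = T
~P = ~T = F
~R -> ~P = T -> F = F
(~R -> ~P) <-> S = F <-> F = T
S nor ((~R -> ~P) <-> S) = F nor T = F
Q nor (S nor ((~R -> ~P) <-> S)) = F nor F = T
Hence #3 is true.

2 of the 3 statements are true (#2, #3).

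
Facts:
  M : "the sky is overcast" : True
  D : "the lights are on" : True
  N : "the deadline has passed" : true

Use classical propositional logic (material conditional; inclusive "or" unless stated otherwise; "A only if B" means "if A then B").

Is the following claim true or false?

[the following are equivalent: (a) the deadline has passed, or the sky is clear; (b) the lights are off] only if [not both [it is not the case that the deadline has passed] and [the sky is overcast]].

Formalization: ((N or not M) iff not D) -> (not N nand M)

not M = not True = False
N or not M = True or False = True
not D = not True = False
(N or not M) iff not D = True iff False = False
not N = not True = False
not N nand M = False nand True = True
((N or not M) iff not D) -> (not N nand M) = False -> True = True

The statement is true.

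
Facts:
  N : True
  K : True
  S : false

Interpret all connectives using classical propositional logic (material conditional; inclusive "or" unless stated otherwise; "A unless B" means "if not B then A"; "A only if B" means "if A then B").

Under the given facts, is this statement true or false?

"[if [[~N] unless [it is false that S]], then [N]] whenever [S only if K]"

True

Formalization: (S → K) → ((¬N ∨ ¬S) → N)

S → K = F → T = T
¬N = ¬T = F
¬S = ¬F = T
¬N ∨ ¬S = F ∨ T = T
(¬N ∨ ¬S) → N = T → T = T
(S → K) → ((¬N ∨ ¬S) → N) = T → T = T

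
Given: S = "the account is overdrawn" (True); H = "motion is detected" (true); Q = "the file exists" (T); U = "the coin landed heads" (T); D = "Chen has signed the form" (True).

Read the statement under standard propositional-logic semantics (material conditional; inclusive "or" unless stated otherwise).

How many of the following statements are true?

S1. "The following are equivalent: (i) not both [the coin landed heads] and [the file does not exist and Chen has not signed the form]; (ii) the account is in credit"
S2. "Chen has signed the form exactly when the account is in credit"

0

S1: In symbols: (U nand (not Q and not D)) iff not S

not Q = not True = False
not D = not True = False
not Q and not D = False and False = False
U nand (not Q and not D) = True nand False = True
not S = not True = False
(U nand (not Q and not D)) iff not S = True iff False = False
Hence S1 is false.

S2: In symbols: D iff not S

not S = not True = False
D iff not S = True iff False = False
Thus S2 is false.

True statements: 0 (none).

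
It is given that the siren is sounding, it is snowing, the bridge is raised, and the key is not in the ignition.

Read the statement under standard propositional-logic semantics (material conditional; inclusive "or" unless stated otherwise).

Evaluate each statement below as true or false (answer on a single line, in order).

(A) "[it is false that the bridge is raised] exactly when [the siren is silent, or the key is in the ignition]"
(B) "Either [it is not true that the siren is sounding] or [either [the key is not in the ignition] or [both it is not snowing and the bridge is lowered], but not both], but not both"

Let R = "the bridge is raised" (T), N = "the siren is sounding" (T), M = "the key is in the ignition" (F), H = "it is snowing" (T).

(A): This is ~R <-> (~N | M).

~R = ~T = F
~N = ~T = F
~N | M = F | F = F
~R <-> (~N | M) = F <-> F = T
So (A) is true.

(B): Parsed as ~N xor (~M xor (~H & ~R))

~N = ~T = F
~M = ~F = T
~H = ~T = F
~R = ~T = F
~H & ~R = F & F = F
~M xor (~H & ~R) = T xor F = T
~N xor (~M xor (~H & ~R)) = F xor T = T
So (B) is true.

(A) True / (B) True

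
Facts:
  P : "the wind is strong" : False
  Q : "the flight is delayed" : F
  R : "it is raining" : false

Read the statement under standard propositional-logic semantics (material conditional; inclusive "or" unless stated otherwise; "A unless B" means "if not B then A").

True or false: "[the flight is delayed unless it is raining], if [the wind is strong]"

Values: P=F, Q=F, R=F.
This is P -> (Q | R).

Q | R = F | F = F
P -> (Q | R) = F -> F = T

The statement is true.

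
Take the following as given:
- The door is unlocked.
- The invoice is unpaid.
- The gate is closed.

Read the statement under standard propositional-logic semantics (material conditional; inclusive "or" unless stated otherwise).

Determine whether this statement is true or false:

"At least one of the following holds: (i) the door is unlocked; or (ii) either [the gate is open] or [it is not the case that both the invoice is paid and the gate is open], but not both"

Let G = "the door is locked" (F), V = "the gate is open" (F), H = "the invoice is paid" (F).
In symbols: ¬G ∨ (V ⊕ (H ↑ V))

¬G = ¬F = T
H ↑ V = F ↑ F = T
V ⊕ (H ↑ V) = F ⊕ T = T
¬G ∨ (V ⊕ (H ↑ V)) = T ∨ T = T

true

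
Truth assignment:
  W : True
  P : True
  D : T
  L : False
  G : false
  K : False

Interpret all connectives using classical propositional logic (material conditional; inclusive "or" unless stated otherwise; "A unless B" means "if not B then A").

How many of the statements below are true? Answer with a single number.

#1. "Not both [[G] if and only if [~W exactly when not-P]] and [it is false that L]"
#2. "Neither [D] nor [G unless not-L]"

#1: Parsed as (G iff (not W iff not P)) nand not L

not W = not True = False
not P = not True = False
not W iff not P = False iff False = True
G iff (not W iff not P) = False iff True = False
not L = not False = True
(G iff (not W iff not P)) nand not L = False nand True = True
So #1 is true.

#2: Parsed as D nor (G or not L)

not L = not False = True
G or not L = False or True = True
D nor (G or not L) = True nor True = False
Hence #2 is false.

1 of the 2 statements is true.

1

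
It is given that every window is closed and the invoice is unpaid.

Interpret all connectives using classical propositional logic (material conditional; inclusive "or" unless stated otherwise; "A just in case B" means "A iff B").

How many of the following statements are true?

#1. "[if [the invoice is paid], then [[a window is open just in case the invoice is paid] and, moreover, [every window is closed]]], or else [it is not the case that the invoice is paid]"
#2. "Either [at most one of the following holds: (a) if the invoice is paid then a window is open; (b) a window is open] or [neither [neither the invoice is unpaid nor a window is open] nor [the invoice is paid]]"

2

Let Q = "the invoice is paid" (False), P = "a window is open" (False).

#1: Formalization: (Q -> ((P iff Q) and not P)) or not Q

P iff Q = False iff False = True
not P = not False = True
(P iff Q) and not P = True and True = True
Q -> ((P iff Q) and not P) = False -> True = True
not Q = not False = True
(Q -> ((P iff Q) and not P)) or not Q = True or True = True
Hence #1 is true.

#2: Parsed as ((Q -> P) nand P) or ((not Q nor P) nor Q)

Q -> P = False -> False = True
(Q -> P) nand P = True nand False = True
not Q = not False = True
not Q nor P = True nor False = False
(not Q nor P) nor Q = False nor False = True
((Q -> P) nand P) or ((not Q nor P) nor Q) = True or True = True
So #2 is true.

True statements: 2 (#1, #2).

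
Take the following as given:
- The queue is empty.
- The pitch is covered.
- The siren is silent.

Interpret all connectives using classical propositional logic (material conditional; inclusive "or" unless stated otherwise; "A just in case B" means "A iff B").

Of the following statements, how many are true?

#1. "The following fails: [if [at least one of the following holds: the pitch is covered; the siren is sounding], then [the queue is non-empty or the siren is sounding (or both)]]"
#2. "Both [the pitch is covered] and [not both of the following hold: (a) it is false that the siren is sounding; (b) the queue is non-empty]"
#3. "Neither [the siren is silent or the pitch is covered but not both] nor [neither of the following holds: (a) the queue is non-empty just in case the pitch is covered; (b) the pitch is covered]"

Let P = "the pitch is covered" (T), G = "the siren is sounding" (F), L = "the queue is empty" (T).

#1: Formalization: ~((P | G) -> (~L | G))

P | G = T | F = T
~L = ~T = F
~L | G = F | F = F
(P | G) -> (~L | G) = T -> F = F
~((P | G) -> (~L | G)) = ~F = T
Thus #1 is true.

#2: This is P & (~G nand ~L).

~G = ~F = T
~L = ~T = F
~G nand ~L = T nand F = T
P & (~G nand ~L) = T & T = T
Thus #2 is true.

#3: This is (~G xor P) nor ((~L <-> P) nor P).

~G = ~F = T
~G xor P = T xor T = F
~L = ~T = F
~L <-> P = F <-> T = F
(~L <-> P) nor P = F nor T = F
(~G xor P) nor ((~L <-> P) nor P) = F nor F = T
So #3 is true.

Count: 3.

3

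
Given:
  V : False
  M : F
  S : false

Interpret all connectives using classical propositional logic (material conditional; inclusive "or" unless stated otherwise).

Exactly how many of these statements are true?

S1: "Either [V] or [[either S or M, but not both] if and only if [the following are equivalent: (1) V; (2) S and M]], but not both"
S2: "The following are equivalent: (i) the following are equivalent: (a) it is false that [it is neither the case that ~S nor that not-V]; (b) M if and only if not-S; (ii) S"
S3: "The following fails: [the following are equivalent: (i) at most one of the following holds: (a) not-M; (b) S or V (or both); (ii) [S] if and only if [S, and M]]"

S1: Formalization: V ⊕ ((S ⊕ M) ↔ (V ↔ (S ∧ M)))

S ⊕ M = F ⊕ F = F
S ∧ M = F ∧ F = F
V ↔ (S ∧ M) = F ↔ F = T
(S ⊕ M) ↔ (V ↔ (S ∧ M)) = F ↔ T = F
V ⊕ ((S ⊕ M) ↔ (V ↔ (S ∧ M))) = F ⊕ F = F
Thus S1 is false.

S2: Formalization: (¬(¬S ↓ ¬V) ↔ (M ↔ ¬S)) ↔ S

¬S = ¬F = T
¬V = ¬F = T
¬S ↓ ¬V = T ↓ T = F
¬(¬S ↓ ¬V) = ¬F = T
¬S = ¬F = T
M ↔ ¬S = F ↔ T = F
¬(¬S ↓ ¬V) ↔ (M ↔ ¬S) = T ↔ F = F
(¬(¬S ↓ ¬V) ↔ (M ↔ ¬S)) ↔ S = F ↔ F = T
So S2 is true.

S3: Formalization: ¬((¬M ↑ (S ∨ V)) ↔ (S ↔ (S ∧ M)))

¬M = ¬F = T
S ∨ V = F ∨ F = F
¬M ↑ (S ∨ V) = T ↑ F = T
S ∧ M = F ∧ F = F
S ↔ (S ∧ M) = F ↔ F = T
(¬M ↑ (S ∨ V)) ↔ (S ↔ (S ∧ M)) = T ↔ T = T
¬((¬M ↑ (S ∨ V)) ↔ (S ↔ (S ∧ M))) = ¬T = F
So S3 is false.

1 of the 3 statements is true (S2).

1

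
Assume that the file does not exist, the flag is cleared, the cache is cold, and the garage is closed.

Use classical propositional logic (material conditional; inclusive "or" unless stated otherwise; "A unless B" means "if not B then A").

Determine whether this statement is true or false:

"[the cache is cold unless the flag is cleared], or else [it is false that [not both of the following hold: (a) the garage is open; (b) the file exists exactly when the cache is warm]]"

true

Let R = "the cache is warm" (F), Q = "the flag is set" (F), S = "the garage is closed" (T), P = "the file exists" (F).
Formalization: (¬R ∨ ¬Q) ∨ ¬(¬S ↑ (P ↔ R))

¬R = ¬F = T
¬Q = ¬F = T
¬R ∨ ¬Q = T ∨ T = T
¬S = ¬T = F
P ↔ R = F ↔ F = T
¬S ↑ (P ↔ R) = F ↑ T = T
¬(¬S ↑ (P ↔ R)) = ¬T = F
(¬R ∨ ¬Q) ∨ ¬(¬S ↑ (P ↔ R)) = T ∨ F = T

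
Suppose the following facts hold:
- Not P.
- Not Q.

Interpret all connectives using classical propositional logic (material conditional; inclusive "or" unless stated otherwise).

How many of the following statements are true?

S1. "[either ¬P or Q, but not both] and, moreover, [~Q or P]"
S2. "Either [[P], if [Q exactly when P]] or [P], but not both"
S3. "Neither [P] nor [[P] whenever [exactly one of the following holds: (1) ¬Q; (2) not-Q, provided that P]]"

1

S1: Parsed as (not P xor Q) and (not Q or P)

not P = not False = True
not P xor Q = True xor False = True
not Q = not False = True
not Q or P = True or False = True
(not P xor Q) and (not Q or P) = True and True = True
Hence S1 is true.

S2: This is ((Q iff P) -> P) xor P.

Q iff P = False iff False = True
(Q iff P) -> P = True -> False = False
((Q iff P) -> P) xor P = False xor False = False
Hence S2 is false.

S3: This is P nor ((not Q xor (P -> not Q)) -> P).

not Q = not False = True
not Q = not False = True
P -> not Q = False -> True = True
not Q xor (P -> not Q) = True xor True = False
(not Q xor (P -> not Q)) -> P = False -> False = True
P nor ((not Q xor (P -> not Q)) -> P) = False nor True = False
Hence S3 is false.

Count: 1.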